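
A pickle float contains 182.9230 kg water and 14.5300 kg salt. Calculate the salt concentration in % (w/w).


Formula: Conc = salt / (water + salt) * 100
Substituting: Conc = 14.5300 / (182.9230 + 14.5300) * 100
Result: 7.3587 %


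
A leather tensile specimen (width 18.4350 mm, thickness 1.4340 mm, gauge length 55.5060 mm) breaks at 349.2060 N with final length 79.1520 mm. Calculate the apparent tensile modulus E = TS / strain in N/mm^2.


TS = F / (w * t) = 349.2060 / (18.4350 * 1.4340) = 13.2096 N/mm^2
strain = (Lf - L0) / L0 = (79.1520 - 55.5060) / 55.5060 = 0.4260
E = TS / strain = 13.2096 / 0.4260 = 31.0078 N/mm^2


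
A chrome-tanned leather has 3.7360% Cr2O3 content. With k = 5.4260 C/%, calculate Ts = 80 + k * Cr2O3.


Formula: Ts = 80 + k * Cr2O3
Substituting: Ts = 80 + 5.4260 * 3.7360
Result: 100.2715 C


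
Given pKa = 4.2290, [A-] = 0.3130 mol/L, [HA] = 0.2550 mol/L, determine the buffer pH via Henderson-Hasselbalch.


ratio = [A-] / [HA] = 0.3130 / 0.2550 = 1.2275
log10(ratio) = 0.0890042
pH = pKa + log10(ratio) = 4.2290 + 0.0890042 = 4.3180


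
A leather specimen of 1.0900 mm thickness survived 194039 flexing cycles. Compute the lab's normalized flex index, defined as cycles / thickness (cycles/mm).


Formula: Index = cycles / thickness
Substituting: Index = 194039 / 1.0900
Result: 178017.4312 cycles/mm


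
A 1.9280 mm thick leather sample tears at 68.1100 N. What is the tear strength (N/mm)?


Formula: Tear strength = force / thickness
Substituting: Tear strength = 68.1100 / 1.9280
Result: 35.3268 N/mm


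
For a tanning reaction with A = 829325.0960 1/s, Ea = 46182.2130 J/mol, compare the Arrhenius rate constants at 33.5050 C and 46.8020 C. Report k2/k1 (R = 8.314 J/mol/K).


T1 = 33.5050 + 273.15 = 306.6550 K; T2 = 46.8020 + 273.15 = 319.9520 K
k1 = A * exp(-Ea/(R*T1)) = 829325.0960 * exp(-46182.2130/(8.314*306.6550)) = 0.0112696 1/s
k2 = A * exp(-Ea/(R*T2)) = 829325.0960 * exp(-46182.2130/(8.314*319.9520)) = 0.0239248 1/s
k2/k1 = 0.0239248 / 0.0112696 = 2.1230


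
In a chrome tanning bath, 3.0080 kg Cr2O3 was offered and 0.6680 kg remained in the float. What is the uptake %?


Formula: Uptake = (offered - residual) / offered * 100
Substituting: Uptake = (3.0080 - 0.6680) / 3.0080 * 100
Result: 77.7926 %


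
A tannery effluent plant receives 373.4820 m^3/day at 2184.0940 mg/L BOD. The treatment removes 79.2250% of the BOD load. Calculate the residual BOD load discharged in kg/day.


Load_in = volume * conc / 1000 = 373.4820 * 2184.0940 / 1000 = 815.7198 kg/day
Removed = Load_in * eff / 100 = 815.7198 * 79.2250 / 100 = 646.2540 kg/day
Load_out = Load_in - Removed = 815.7198 - 646.2540 = 169.4658 kg/day


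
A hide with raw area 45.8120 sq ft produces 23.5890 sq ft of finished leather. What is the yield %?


Formula: Yield = finished / raw * 100
Substituting: Yield = 23.5890 / 45.8120 * 100
Result: 51.4909 %


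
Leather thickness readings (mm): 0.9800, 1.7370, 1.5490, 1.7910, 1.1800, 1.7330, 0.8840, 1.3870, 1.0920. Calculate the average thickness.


Formula: Average = sum / n
Substituting: Average = 12.3330 / 9
Result: 1.3703 mm


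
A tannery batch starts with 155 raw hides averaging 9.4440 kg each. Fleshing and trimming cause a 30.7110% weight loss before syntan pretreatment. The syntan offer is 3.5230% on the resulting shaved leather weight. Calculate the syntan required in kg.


Total_raw = N * avg_wt = 155 * 9.4440 = 1463.8200 kg
Substrate = Total_raw * (1 - loss/100) = 1463.8200 * (1 - 30.7110/100) = 1014.2662 kg
Syntan = Substrate * pct / 100 = 1014.2662 * 3.5230 / 100 = 35.7326 kg


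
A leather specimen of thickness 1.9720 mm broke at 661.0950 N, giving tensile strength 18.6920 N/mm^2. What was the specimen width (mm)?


Formula: w = F / (TS * t)
Substituting: w = 661.0950 / (18.6920 * 1.9720)
Result: 17.9350 mm


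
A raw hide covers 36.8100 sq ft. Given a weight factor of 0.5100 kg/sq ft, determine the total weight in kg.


Formula: Weight = area * weight_per_sqft
Substituting: Weight = 36.8100 * 0.5100
Result: 18.7731 kg


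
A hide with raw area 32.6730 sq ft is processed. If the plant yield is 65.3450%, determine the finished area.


Formula: finished = raw * yield / 100
Substituting: finished = 32.6730 * 65.3450 / 100
Result: 21.3502 sq ft


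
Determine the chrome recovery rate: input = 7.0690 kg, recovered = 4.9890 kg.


Formula: Recovery = recovered / input * 100
Substituting: Recovery = 4.9890 / 7.0690 * 100
Result: 70.5758 %


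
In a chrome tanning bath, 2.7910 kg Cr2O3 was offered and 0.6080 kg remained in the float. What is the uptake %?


Formula: Uptake = (offered - residual) / offered * 100
Substituting: Uptake = (2.7910 - 0.6080) / 2.7910 * 100
Result: 78.2157 %


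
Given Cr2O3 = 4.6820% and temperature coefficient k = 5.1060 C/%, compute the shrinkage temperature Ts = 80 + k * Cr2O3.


Formula: Ts = 80 + k * Cr2O3
Substituting: Ts = 80 + 5.1060 * 4.6820
Result: 103.9063 C


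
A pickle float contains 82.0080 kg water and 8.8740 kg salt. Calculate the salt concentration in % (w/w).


Formula: Conc = salt / (water + salt) * 100
Substituting: Conc = 8.8740 / (82.0080 + 8.8740) * 100
Result: 9.7643 %


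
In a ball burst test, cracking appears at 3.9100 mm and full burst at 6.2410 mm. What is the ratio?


Formula: Ratio = crack / burst
Substituting: Ratio = 3.9100 / 6.2410
Result: 0.6265


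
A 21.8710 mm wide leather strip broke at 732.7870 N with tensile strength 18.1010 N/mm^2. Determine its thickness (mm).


Formula: t = F / (TS * w)
Substituting: t = 732.7870 / (18.1010 * 21.8710)
Result: 1.8510 mm


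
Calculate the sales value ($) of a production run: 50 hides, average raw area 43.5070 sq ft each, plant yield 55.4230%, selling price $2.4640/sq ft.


Raw_total = N * avg_area = 50 * 43.5070 = 2175.3500 sq ft
Finished = Raw_total * yield / 100 = 2175.3500 * 55.4230 / 100 = 1205.6442 sq ft
Value = Finished * price = 1205.6442 * 2.4640 = 2970.7074 $


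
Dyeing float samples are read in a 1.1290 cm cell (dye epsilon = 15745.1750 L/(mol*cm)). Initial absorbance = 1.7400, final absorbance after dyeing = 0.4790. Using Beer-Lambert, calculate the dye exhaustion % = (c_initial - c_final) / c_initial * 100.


c_initial = A_i / (epsilon * l) = 1.7400 / (15745.1750 * 1.1290) = 9.7883e-05 mol/L
c_final = A_f / (epsilon * l) = 0.4790 / (15745.1750 * 1.1290) = 2.6946e-05 mol/L
Exhaustion = (c_initial - c_final) / c_initial * 100 = (9.7883e-05 - 2.6946e-05) / 9.7883e-05 * 100 = 72.4713 %


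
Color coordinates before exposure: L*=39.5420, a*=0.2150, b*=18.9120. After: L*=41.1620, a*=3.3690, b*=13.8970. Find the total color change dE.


dL = 1.6200, da = 3.1540, db = -5.0150
dE = sqrt(1.6200^2 + 3.1540^2 + (-5.0150)^2) = 6.1419


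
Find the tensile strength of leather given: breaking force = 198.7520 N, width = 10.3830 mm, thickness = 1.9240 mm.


Formula: TS = force / (width * thickness)
Substituting: TS = 198.7520 / (10.3830 * 1.9240)
Result: 9.9491 N/mm^2


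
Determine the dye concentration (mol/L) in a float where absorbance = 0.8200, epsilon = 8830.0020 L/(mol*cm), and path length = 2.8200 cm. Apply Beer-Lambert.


Formula: c = A / (epsilon * l)
Substituting: c = 0.8200 / (8830.0020 * 2.8200)
Result: 3.2931e-05 mol/L


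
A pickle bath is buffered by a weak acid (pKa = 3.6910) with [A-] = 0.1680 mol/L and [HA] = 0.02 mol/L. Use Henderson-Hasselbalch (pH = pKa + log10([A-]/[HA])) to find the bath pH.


ratio = [A-] / [HA] = 0.1680 / 0.02 = 8.4000
log10(ratio) = 0.9243
pH = pKa + log10(ratio) = 3.6910 + 0.9243 = 4.6153


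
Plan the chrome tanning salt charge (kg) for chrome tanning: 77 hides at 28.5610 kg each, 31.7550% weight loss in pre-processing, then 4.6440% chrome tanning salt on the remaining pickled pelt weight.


Total_raw = N * avg_wt = 77 * 28.5610 = 2199.1970 kg
Substrate = Total_raw * (1 - loss/100) = 2199.1970 * (1 - 31.7550/100) = 1500.8420 kg
Chrome = Substrate * pct / 100 = 1500.8420 * 4.6440 / 100 = 69.6991 kg


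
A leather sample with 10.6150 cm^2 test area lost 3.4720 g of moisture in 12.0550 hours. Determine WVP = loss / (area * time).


Formula: WVP = loss / (area * time)
Substituting: WVP = 3.4720 / (10.6150 * 12.0550)
Result: 0.0271327 g/(cm^2*hr)


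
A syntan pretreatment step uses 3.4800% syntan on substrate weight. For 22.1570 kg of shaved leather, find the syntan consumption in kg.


Formula: Syntan = substrate * pct / 100
Substituting: Syntan = 22.1570 * 3.4800 / 100
Result: 0.7711 kg


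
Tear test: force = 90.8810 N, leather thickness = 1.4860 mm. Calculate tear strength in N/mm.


Formula: Tear strength = force / thickness
Substituting: Tear strength = 90.8810 / 1.4860
Result: 61.1581 N/mm


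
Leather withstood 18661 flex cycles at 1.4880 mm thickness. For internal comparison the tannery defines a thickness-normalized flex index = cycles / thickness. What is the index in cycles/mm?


Formula: Index = cycles / thickness
Substituting: Index = 18661 / 1.4880
Result: 12540.9946 cycles/mm


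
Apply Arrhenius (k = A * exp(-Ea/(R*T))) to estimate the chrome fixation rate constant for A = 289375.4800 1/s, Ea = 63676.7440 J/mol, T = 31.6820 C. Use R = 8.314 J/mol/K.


T_K = T_C + 273.15 = 31.6820 + 273.15 = 304.8320 K
exponent = -Ea / (R * T_K) = -63676.7440 / (8.314 * 304.8320) = -25.1252
k = A * exp(exponent) = 289375.4800 * exp(-25.1252) = 3.5457e-06 1/s


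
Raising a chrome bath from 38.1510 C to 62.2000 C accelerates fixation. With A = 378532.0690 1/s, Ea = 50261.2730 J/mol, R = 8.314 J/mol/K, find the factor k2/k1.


T1 = 38.1510 + 273.15 = 311.3010 K; T2 = 62.2000 + 273.15 = 335.3500 K
k1 = A * exp(-Ea/(R*T1)) = 378532.0690 * exp(-50261.2730/(8.314*311.3010)) = 0.00139388 1/s
k2 = A * exp(-Ea/(R*T2)) = 378532.0690 * exp(-50261.2730/(8.314*335.3500)) = 0.00561107 1/s
k2/k1 = 0.00561107 / 0.00139388 = 4.0255


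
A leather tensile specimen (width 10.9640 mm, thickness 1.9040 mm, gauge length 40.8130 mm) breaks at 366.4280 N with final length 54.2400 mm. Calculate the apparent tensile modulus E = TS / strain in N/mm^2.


TS = F / (w * t) = 366.4280 / (10.9640 * 1.9040) = 17.5531 N/mm^2
strain = (Lf - L0) / L0 = (54.2400 - 40.8130) / 40.8130 = 0.3290
E = TS / strain = 17.5531 / 0.3290 = 53.3546 N/mm^2


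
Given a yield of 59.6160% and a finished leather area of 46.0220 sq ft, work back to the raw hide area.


Formula: raw = finished * 100 / yield
Substituting: raw = 46.0220 * 100 / 59.6160
Result: 77.1974 sq ft


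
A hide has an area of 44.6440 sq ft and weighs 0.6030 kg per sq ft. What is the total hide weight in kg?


Formula: Weight = area * weight_per_sqft
Substituting: Weight = 44.6440 * 0.6030
Result: 26.9203 kg


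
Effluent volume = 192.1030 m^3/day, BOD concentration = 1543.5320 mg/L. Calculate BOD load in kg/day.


Formula: BOD_load = volume * conc / 1000
Substituting: BOD_load = 192.1030 * 1543.5320 / 1000
Result: 296.5171 kg/day


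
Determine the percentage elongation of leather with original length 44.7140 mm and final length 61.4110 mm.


Formula: Elongation = (Lf - L0) / L0 * 100
Substituting: Elongation = (61.4110 - 44.7140) / 44.7140 * 100
Result: 37.3418 %


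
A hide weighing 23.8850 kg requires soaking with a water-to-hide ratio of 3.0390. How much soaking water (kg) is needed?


Formula: Water = hide_weight * ratio
Substituting: Water = 23.8850 * 3.0390
Result: 72.5865 kg


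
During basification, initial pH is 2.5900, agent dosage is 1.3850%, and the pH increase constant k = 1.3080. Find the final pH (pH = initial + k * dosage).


Formula: pH_final = pH_initial + k * base_pct
Substituting: pH_final = 2.5900 + 1.3080 * 1.3850
Result: 4.4016


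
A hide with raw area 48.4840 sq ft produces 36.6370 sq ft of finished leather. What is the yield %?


Formula: Yield = finished / raw * 100
Substituting: Yield = 36.6370 / 48.4840 * 100
Result: 75.5651 %


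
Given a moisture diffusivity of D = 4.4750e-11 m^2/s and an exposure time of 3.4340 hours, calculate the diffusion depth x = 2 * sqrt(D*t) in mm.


t = 3.4340 hr * 3600 = 12362.4000 s
D * t = 4.4750e-11 * 12362.4000 = 5.5322e-07
x = 2 * sqrt(D*t) = 2 * sqrt(5.5322e-07) = 0.00148757 m = 1.4876 mm


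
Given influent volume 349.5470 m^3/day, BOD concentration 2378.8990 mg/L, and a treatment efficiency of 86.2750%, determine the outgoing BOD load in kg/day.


Load_in = volume * conc / 1000 = 349.5470 * 2378.8990 / 1000 = 831.5370 kg/day
Removed = Load_in * eff / 100 = 831.5370 * 86.2750 / 100 = 717.4086 kg/day
Load_out = Load_in - Removed = 831.5370 - 717.4086 = 114.1285 kg/day


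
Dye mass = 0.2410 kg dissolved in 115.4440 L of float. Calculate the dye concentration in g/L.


Formula: Conc = dye_mass(kg) / volume(L) * 1000
Substituting: Conc = 0.2410 / 115.4440 * 1000
Result: 2.0876 g/L


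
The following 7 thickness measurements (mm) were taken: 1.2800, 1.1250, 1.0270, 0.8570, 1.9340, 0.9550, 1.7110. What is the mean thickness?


Formula: Average = sum / n
Substituting: Average = 8.8890 / 7
Result: 1.2699 mm


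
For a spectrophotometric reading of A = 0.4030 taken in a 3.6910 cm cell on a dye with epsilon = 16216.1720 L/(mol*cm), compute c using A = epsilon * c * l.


Formula: c = A / (epsilon * l)
Substituting: c = 0.4030 / (16216.1720 * 3.6910)
Result: 6.7331e-06 mol/L


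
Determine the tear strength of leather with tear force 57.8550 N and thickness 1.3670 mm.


Formula: Tear strength = force / thickness
Substituting: Tear strength = 57.8550 / 1.3670
Result: 42.3226 N/mm


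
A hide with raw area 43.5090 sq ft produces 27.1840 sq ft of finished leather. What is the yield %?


Formula: Yield = finished / raw * 100
Substituting: Yield = 27.1840 / 43.5090 * 100
Result: 62.4790 %


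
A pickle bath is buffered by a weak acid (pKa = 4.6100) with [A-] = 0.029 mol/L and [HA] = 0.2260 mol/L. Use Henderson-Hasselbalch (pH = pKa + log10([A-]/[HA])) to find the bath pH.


ratio = [A-] / [HA] = 0.029 / 0.2260 = 0.1283
log10(ratio) = -0.8917
pH = pKa + log10(ratio) = 4.6100 - 0.8917 = 3.7183


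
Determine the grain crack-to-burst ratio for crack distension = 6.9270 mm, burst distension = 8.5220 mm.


Formula: Ratio = crack / burst
Substituting: Ratio = 6.9270 / 8.5220
Result: 0.8128


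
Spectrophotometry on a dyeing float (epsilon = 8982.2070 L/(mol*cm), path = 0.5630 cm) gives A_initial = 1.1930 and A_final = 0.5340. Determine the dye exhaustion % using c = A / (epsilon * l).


c_initial = A_i / (epsilon * l) = 1.1930 / (8982.2070 * 0.5630) = 2.3591e-04 mol/L
c_final = A_f / (epsilon * l) = 0.5340 / (8982.2070 * 0.5630) = 1.0560e-04 mol/L
Exhaustion = (c_initial - c_final) / c_initial * 100 = (2.3591e-04 - 1.0560e-04) / 2.3591e-04 * 100 = 55.2389 %


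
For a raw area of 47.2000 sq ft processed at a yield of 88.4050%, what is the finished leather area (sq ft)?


Formula: finished = raw * yield / 100
Substituting: finished = 47.2000 * 88.4050 / 100
Result: 41.7272 sq ft


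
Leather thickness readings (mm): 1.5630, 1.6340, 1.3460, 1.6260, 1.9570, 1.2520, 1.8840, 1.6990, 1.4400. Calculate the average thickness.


Formula: Average = sum / n
Substituting: Average = 14.4010 / 9
Result: 1.6001 mm


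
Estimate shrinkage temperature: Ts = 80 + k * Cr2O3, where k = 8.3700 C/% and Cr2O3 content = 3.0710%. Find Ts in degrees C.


Formula: Ts = 80 + k * Cr2O3
Substituting: Ts = 80 + 8.3700 * 3.0710
Result: 105.7043 C


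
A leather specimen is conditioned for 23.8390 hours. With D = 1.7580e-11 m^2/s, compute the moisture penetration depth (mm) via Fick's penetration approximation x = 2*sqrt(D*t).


t = 23.8390 hr * 3600 = 85820.4000 s
D * t = 1.7580e-11 * 85820.4000 = 1.5087e-06
x = 2 * sqrt(D*t) = 2 * sqrt(1.5087e-06) = 0.0024566 m = 2.4566 mm


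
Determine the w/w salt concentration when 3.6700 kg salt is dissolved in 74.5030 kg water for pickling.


Formula: Conc = salt / (water + salt) * 100
Substituting: Conc = 3.6700 / (74.5030 + 3.6700) * 100
Result: 4.6947 %


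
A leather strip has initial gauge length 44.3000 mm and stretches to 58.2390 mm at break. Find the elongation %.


Formula: Elongation = (Lf - L0) / L0 * 100
Substituting: Elongation = (58.2390 - 44.3000) / 44.3000 * 100
Result: 31.4650 %


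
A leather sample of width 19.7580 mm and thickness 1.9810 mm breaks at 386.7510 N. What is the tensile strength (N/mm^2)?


Formula: TS = force / (width * thickness)
Substituting: TS = 386.7510 / (19.7580 * 1.9810)
Result: 9.8811 N/mm^2


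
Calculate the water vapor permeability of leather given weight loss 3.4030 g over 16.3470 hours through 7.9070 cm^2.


Formula: WVP = loss / (area * time)
Substituting: WVP = 3.4030 / (7.9070 * 16.3470)
Result: 0.0263277 g/(cm^2*hr)


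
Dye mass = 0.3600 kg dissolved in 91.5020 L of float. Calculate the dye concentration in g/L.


Formula: Conc = dye_mass(kg) / volume(L) * 1000
Substituting: Conc = 0.3600 / 91.5020 * 1000
Result: 3.9343 g/L


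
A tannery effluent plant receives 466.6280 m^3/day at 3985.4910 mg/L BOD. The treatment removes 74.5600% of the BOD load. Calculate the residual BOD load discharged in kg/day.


Load_in = volume * conc / 1000 = 466.6280 * 3985.4910 / 1000 = 1859.7417 kg/day
Removed = Load_in * eff / 100 = 1859.7417 * 74.5600 / 100 = 1386.6234 kg/day
Load_out = Load_in - Removed = 1859.7417 - 1386.6234 = 473.1183 kg/day


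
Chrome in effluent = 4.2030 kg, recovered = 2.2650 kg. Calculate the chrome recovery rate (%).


Formula: Recovery = recovered / input * 100
Substituting: Recovery = 2.2650 / 4.2030 * 100
Result: 53.8901 %


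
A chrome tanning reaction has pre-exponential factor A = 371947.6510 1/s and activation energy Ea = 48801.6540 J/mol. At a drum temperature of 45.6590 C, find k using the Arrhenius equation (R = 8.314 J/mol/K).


T_K = T_C + 273.15 = 45.6590 + 273.15 = 318.8090 K
exponent = -Ea / (R * T_K) = -48801.6540 / (8.314 * 318.8090) = -18.4117
k = A * exp(exponent) = 371947.6510 * exp(-18.4117) = 0.00375302 1/s


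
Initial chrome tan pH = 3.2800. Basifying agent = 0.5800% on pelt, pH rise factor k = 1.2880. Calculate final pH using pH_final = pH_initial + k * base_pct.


Formula: pH_final = pH_initial + k * base_pct
Substituting: pH_final = 3.2800 + 1.2880 * 0.5800
Result: 4.0270


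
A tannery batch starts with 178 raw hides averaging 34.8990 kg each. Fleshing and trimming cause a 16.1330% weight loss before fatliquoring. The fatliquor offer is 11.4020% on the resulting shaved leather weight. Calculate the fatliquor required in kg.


Total_raw = N * avg_wt = 178 * 34.8990 = 6212.0220 kg
Substrate = Total_raw * (1 - loss/100) = 6212.0220 * (1 - 16.1330/100) = 5209.8365 kg
Fat = Substrate * pct / 100 = 5209.8365 * 11.4020 / 100 = 594.0256 kg


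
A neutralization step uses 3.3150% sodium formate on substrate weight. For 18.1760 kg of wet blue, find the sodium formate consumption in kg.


Formula: Neutralizer = substrate * pct / 100
Substituting: Neutralizer = 18.1760 * 3.3150 / 100
Result: 0.6025 kg


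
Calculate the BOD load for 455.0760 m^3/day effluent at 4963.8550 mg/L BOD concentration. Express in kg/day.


Formula: BOD_load = volume * conc / 1000
Substituting: BOD_load = 455.0760 * 4963.8550 / 1000
Result: 2258.9313 kg/day


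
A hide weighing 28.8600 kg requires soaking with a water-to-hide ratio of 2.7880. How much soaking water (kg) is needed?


Formula: Water = hide_weight * ratio
Substituting: Water = 28.8600 * 2.7880
Result: 80.4617 kg


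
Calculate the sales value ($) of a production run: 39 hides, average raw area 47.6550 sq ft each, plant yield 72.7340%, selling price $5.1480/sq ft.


Raw_total = N * avg_area = 39 * 47.6550 = 1858.5450 sq ft
Finished = Raw_total * yield / 100 = 1858.5450 * 72.7340 / 100 = 1351.7941 sq ft
Value = Finished * price = 1351.7941 * 5.1480 = 6959.0361 $


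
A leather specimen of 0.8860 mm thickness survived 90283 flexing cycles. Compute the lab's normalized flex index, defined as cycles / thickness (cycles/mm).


Formula: Index = cycles / thickness
Substituting: Index = 90283 / 0.8860
Result: 101899.5485 cycles/mm


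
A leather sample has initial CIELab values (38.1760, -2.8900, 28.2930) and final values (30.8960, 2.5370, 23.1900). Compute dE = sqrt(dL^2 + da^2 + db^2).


dL = -7.2800, da = 5.4270, db = -5.1030
dE = sqrt((-7.2800)^2 + 5.4270^2 + (-5.1030)^2) = 10.4159


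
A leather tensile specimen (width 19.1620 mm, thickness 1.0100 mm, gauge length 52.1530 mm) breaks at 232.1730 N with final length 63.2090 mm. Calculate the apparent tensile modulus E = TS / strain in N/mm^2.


TS = F / (w * t) = 232.1730 / (19.1620 * 1.0100) = 11.9964 N/mm^2
strain = (Lf - L0) / L0 = (63.2090 - 52.1530) / 52.1530 = 0.2120
E = TS / strain = 11.9964 / 0.2120 = 56.5888 N/mm^2


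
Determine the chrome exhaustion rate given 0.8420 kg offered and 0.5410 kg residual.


Formula: Uptake = (offered - residual) / offered * 100
Substituting: Uptake = (0.8420 - 0.5410) / 0.8420 * 100
Result: 35.7482 %


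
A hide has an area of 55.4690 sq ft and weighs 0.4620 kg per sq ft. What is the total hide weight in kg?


Formula: Weight = area * weight_per_sqft
Substituting: Weight = 55.4690 * 0.4620
Result: 25.6267 kg


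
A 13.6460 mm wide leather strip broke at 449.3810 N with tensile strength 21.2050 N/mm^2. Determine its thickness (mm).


Formula: t = F / (TS * w)
Substituting: t = 449.3810 / (21.2050 * 13.6460)
Result: 1.5530 mm


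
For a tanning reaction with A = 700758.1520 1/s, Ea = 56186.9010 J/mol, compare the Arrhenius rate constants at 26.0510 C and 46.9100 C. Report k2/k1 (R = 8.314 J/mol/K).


T1 = 26.0510 + 273.15 = 299.2010 K; T2 = 46.9100 + 273.15 = 320.0600 K
k1 = A * exp(-Ea/(R*T1)) = 700758.1520 * exp(-56186.9010/(8.314*299.2010)) = 1.0866e-04 1/s
k2 = A * exp(-Ea/(R*T2)) = 700758.1520 * exp(-56186.9010/(8.314*320.0600)) = 4.7357e-04 1/s
k2/k1 = 4.7357e-04 / 1.0866e-04 = 4.3582


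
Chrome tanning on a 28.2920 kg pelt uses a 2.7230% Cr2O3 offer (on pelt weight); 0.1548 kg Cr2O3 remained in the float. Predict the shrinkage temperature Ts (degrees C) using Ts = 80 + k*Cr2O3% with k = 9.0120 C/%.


Offered = pelt * offer_pct / 100 = 28.2920 * 2.7230 / 100 = 0.7704 kg
Uptake = offered - residual = 0.7704 - 0.1548 = 0.6156 kg
Cr2O3% on pelt = uptake / pelt * 100 = 0.6156 / 28.2920 * 100 = 2.1758 %
Ts = 80 + k * Cr2O3% = 80 + 9.0120 * 2.1758 = 99.6087 C


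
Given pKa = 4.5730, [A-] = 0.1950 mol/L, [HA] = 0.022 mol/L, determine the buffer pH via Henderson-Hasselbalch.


ratio = [A-] / [HA] = 0.1950 / 0.022 = 8.8636
log10(ratio) = 0.9476
pH = pKa + log10(ratio) = 4.5730 + 0.9476 = 5.5206


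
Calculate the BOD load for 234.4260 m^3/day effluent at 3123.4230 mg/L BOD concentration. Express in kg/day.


Formula: BOD_load = volume * conc / 1000
Substituting: BOD_load = 234.4260 * 3123.4230 / 1000
Result: 732.2116 kg/day


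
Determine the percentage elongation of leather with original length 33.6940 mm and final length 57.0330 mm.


Formula: Elongation = (Lf - L0) / L0 * 100
Substituting: Elongation = (57.0330 - 33.6940) / 33.6940 * 100
Result: 69.2675 %


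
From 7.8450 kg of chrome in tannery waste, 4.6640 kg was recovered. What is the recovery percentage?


Formula: Recovery = recovered / input * 100
Substituting: Recovery = 4.6640 / 7.8450 * 100
Result: 59.4519 %


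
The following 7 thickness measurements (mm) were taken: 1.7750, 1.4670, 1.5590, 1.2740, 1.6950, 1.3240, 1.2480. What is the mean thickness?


Formula: Average = sum / n
Substituting: Average = 10.3420 / 7
Result: 1.4774 mm


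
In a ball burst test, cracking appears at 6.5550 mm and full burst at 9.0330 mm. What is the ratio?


Formula: Ratio = crack / burst
Substituting: Ratio = 6.5550 / 9.0330
Result: 0.7257


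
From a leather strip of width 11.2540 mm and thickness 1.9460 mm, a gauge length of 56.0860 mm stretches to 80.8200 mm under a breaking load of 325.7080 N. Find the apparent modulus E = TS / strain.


TS = F / (w * t) = 325.7080 / (11.2540 * 1.9460) = 14.8723 N/mm^2
strain = (Lf - L0) / L0 = (80.8200 - 56.0860) / 56.0860 = 0.4410
E = TS / strain = 14.8723 / 0.4410 = 33.7240 N/mm^2


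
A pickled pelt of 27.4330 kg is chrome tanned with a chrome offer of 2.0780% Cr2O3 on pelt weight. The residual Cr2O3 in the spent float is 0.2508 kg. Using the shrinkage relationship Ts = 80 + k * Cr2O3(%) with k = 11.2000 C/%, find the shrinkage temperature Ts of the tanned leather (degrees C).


Offered = pelt * offer_pct / 100 = 27.4330 * 2.0780 / 100 = 0.5701 kg
Uptake = offered - residual = 0.5701 - 0.2508 = 0.3193 kg
Cr2O3% on pelt = uptake / pelt * 100 = 0.3193 / 27.4330 * 100 = 1.1638 %
Ts = 80 + k * Cr2O3% = 80 + 11.2000 * 1.1638 = 93.0343 C


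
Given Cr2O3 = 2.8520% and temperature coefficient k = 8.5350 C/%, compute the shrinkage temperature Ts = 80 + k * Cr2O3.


Formula: Ts = 80 + k * Cr2O3
Substituting: Ts = 80 + 8.5350 * 2.8520
Result: 104.3418 C


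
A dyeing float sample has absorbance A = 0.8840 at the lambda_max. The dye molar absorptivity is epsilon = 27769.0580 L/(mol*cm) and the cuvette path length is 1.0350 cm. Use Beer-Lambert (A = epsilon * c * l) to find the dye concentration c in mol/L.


Formula: c = A / (epsilon * l)
Substituting: c = 0.8840 / (27769.0580 * 1.0350)
Result: 3.0757e-05 mol/L


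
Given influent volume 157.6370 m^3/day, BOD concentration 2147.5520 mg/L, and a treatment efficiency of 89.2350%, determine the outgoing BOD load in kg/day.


Load_in = volume * conc / 1000 = 157.6370 * 2147.5520 / 1000 = 338.5337 kg/day
Removed = Load_in * eff / 100 = 338.5337 * 89.2350 / 100 = 302.0905 kg/day
Load_out = Load_in - Removed = 338.5337 - 302.0905 = 36.4431 kg/day


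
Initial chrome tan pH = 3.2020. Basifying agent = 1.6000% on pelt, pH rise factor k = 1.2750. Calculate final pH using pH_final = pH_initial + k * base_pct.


Formula: pH_final = pH_initial + k * base_pct
Substituting: pH_final = 3.2020 + 1.2750 * 1.6000
Result: 5.2420


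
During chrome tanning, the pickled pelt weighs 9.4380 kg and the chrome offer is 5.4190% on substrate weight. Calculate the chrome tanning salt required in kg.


Formula: Chrome = substrate * pct / 100
Substituting: Chrome = 9.4380 * 5.4190 / 100
Result: 0.5114 kg


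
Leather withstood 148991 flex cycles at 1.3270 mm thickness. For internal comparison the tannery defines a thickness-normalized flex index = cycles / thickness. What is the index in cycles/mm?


Formula: Index = cycles / thickness
Substituting: Index = 148991 / 1.3270
Result: 112276.5637 cycles/mm


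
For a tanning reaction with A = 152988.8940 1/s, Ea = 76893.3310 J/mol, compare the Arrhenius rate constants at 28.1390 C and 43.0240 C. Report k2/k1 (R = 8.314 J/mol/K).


T1 = 28.1390 + 273.15 = 301.2890 K; T2 = 43.0240 + 273.15 = 316.1740 K
k1 = A * exp(-Ea/(R*T1)) = 152988.8940 * exp(-76893.3310/(8.314*301.2890)) = 7.1308e-09 1/s
k2 = A * exp(-Ea/(R*T2)) = 152988.8940 * exp(-76893.3310/(8.314*316.1740)) = 3.0253e-08 1/s
k2/k1 = 3.0253e-08 / 7.1308e-09 = 4.2426


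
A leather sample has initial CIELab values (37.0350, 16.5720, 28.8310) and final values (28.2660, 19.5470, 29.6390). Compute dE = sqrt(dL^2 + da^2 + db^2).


dL = -8.7690, da = 2.9750, db = 0.8080
dE = sqrt((-8.7690)^2 + 2.9750^2 + 0.8080^2) = 9.2951


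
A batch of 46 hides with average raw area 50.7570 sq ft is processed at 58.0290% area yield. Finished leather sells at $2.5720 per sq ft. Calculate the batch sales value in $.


Raw_total = N * avg_area = 46 * 50.7570 = 2334.8220 sq ft
Finished = Raw_total * yield / 100 = 2334.8220 * 58.0290 / 100 = 1354.8739 sq ft
Value = Finished * price = 1354.8739 * 2.5720 = 3484.7356 $


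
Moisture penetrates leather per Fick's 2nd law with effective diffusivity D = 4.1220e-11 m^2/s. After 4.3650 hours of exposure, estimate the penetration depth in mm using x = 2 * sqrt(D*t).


t = 4.3650 hr * 3600 = 15714.0000 s
D * t = 4.1220e-11 * 15714.0000 = 6.4773e-07
x = 2 * sqrt(D*t) = 2 * sqrt(6.4773e-07) = 0.00160963 m = 1.6096 mm


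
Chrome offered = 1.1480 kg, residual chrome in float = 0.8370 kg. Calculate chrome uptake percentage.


Formula: Uptake = (offered - residual) / offered * 100
Substituting: Uptake = (1.1480 - 0.8370) / 1.1480 * 100
Result: 27.0906 %


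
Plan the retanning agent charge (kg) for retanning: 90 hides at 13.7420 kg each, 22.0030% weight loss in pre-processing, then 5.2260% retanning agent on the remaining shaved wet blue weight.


Total_raw = N * avg_wt = 90 * 13.7420 = 1236.7800 kg
Substrate = Total_raw * (1 - loss/100) = 1236.7800 * (1 - 22.0030/100) = 964.6513 kg
Retan = Substrate * pct / 100 = 964.6513 * 5.2260 / 100 = 50.4127 kg


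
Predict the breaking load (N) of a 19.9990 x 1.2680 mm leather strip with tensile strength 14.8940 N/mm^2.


Formula: F = TS * w * t
Substituting: F = 14.8940 * 19.9990 * 1.2680
Result: 377.6930 N


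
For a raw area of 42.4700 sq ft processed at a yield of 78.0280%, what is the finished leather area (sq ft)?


Formula: finished = raw * yield / 100
Substituting: finished = 42.4700 * 78.0280 / 100
Result: 33.1385 sq ft


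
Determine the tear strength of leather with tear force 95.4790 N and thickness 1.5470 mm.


Formula: Tear strength = force / thickness
Substituting: Tear strength = 95.4790 / 1.5470
Result: 61.7188 N/mm


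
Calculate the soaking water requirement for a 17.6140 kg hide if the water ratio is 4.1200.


Formula: Water = hide_weight * ratio
Substituting: Water = 17.6140 * 4.1200
Result: 72.5697 kg


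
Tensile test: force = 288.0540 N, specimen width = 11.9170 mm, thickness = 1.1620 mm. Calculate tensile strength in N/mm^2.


Formula: TS = force / (width * thickness)
Substituting: TS = 288.0540 / (11.9170 * 1.1620)
Result: 20.8018 N/mm^2


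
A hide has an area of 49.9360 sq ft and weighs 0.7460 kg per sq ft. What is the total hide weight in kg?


Formula: Weight = area * weight_per_sqft
Substituting: Weight = 49.9360 * 0.7460
Result: 37.2523 kg


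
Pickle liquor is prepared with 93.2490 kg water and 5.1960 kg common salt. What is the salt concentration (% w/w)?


Formula: Conc = salt / (water + salt) * 100
Substituting: Conc = 5.1960 / (93.2490 + 5.1960) * 100
Result: 5.2781 %


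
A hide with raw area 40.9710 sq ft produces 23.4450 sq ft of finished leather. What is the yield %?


Formula: Yield = finished / raw * 100
Substituting: Yield = 23.4450 / 40.9710 * 100
Result: 57.2234 %


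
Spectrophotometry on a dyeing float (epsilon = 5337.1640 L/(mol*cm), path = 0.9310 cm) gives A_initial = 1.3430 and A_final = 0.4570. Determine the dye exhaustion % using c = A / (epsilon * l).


c_initial = A_i / (epsilon * l) = 1.3430 / (5337.1640 * 0.9310) = 2.7028e-04 mol/L
c_final = A_f / (epsilon * l) = 0.4570 / (5337.1640 * 0.9310) = 9.1972e-05 mol/L
Exhaustion = (c_initial - c_final) / c_initial * 100 = (2.7028e-04 - 9.1972e-05) / 2.7028e-04 * 100 = 65.9717 %


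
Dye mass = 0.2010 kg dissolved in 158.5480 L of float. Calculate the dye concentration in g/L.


Formula: Conc = dye_mass(kg) / volume(L) * 1000
Substituting: Conc = 0.2010 / 158.5480 * 1000
Result: 1.2678 g/L


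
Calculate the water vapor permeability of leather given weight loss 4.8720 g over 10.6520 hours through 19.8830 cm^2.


Formula: WVP = loss / (area * time)
Substituting: WVP = 4.8720 / (19.8830 * 10.6520)
Result: 0.0230035 g/(cm^2*hr)


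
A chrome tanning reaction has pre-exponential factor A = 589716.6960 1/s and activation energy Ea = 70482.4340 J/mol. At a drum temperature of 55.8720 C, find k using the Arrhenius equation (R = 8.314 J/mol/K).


T_K = T_C + 273.15 = 55.8720 + 273.15 = 329.0220 K
exponent = -Ea / (R * T_K) = -70482.4340 / (8.314 * 329.0220) = -25.7659
k = A * exp(exponent) = 589716.6960 * exp(-25.7659) = 3.8075e-06 1/s


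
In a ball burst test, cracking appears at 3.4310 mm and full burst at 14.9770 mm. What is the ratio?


Formula: Ratio = crack / burst
Substituting: Ratio = 3.4310 / 14.9770
Result: 0.2291


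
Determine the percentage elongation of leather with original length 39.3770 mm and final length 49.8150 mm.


Formula: Elongation = (Lf - L0) / L0 * 100
Substituting: Elongation = (49.8150 - 39.3770) / 39.3770 * 100
Result: 26.5079 %


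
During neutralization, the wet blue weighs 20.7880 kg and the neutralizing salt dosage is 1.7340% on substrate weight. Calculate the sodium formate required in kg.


Formula: Neutralizer = substrate * pct / 100
Substituting: Neutralizer = 20.7880 * 1.7340 / 100
Result: 0.3605 kg


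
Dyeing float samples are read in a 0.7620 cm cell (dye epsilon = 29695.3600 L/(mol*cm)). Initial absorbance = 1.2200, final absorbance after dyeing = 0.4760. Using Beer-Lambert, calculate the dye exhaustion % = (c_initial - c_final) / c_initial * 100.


c_initial = A_i / (epsilon * l) = 1.2200 / (29695.3600 * 0.7620) = 5.3916e-05 mol/L
c_final = A_f / (epsilon * l) = 0.4760 / (29695.3600 * 0.7620) = 2.1036e-05 mol/L
Exhaustion = (c_initial - c_final) / c_initial * 100 = (5.3916e-05 - 2.1036e-05) / 5.3916e-05 * 100 = 60.9836 %


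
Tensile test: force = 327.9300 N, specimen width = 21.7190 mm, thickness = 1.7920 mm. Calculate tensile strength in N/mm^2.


Formula: TS = force / (width * thickness)
Substituting: TS = 327.9300 / (21.7190 * 1.7920)
Result: 8.4256 N/mm^2


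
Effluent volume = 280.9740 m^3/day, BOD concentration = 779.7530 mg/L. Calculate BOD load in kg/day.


Formula: BOD_load = volume * conc / 1000
Substituting: BOD_load = 280.9740 * 779.7530 / 1000
Result: 219.0903 kg/day


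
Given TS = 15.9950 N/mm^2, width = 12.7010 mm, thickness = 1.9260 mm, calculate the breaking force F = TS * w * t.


Formula: F = TS * w * t
Substituting: F = 15.9950 * 12.7010 * 1.9260
Result: 391.2717 N


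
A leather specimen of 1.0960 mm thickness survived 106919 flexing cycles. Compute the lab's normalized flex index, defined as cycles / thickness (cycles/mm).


Formula: Index = cycles / thickness
Substituting: Index = 106919 / 1.0960
Result: 97553.8321 cycles/mm


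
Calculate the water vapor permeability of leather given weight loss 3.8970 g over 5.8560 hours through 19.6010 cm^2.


Formula: WVP = loss / (area * time)
Substituting: WVP = 3.8970 / (19.6010 * 5.8560)
Result: 0.0339509 g/(cm^2*hr)


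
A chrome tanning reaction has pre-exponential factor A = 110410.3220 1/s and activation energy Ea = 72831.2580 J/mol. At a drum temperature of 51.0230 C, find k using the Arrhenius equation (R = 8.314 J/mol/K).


T_K = T_C + 273.15 = 51.0230 + 273.15 = 324.1730 K
exponent = -Ea / (R * T_K) = -72831.2580 / (8.314 * 324.1730) = -27.0228
k = A * exp(exponent) = 110410.3220 * exp(-27.0228) = 2.0283e-07 1/s


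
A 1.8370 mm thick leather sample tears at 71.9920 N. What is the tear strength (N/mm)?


Formula: Tear strength = force / thickness
Substituting: Tear strength = 71.9920 / 1.8370
Result: 39.1900 N/mm


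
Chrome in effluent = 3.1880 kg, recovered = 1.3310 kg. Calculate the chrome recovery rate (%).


Formula: Recovery = recovered / input * 100
Substituting: Recovery = 1.3310 / 3.1880 * 100
Result: 41.7503 %


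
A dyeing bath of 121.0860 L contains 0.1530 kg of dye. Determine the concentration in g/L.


Formula: Conc = dye_mass(kg) / volume(L) * 1000
Substituting: Conc = 0.1530 / 121.0860 * 1000
Result: 1.2636 g/L


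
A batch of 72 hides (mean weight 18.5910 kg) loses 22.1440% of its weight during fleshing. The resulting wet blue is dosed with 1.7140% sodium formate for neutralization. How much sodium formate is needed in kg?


Total_raw = N * avg_wt = 72 * 18.5910 = 1338.5520 kg
Substrate = Total_raw * (1 - loss/100) = 1338.5520 * (1 - 22.1440/100) = 1042.1430 kg
Neutralizer = Substrate * pct / 100 = 1042.1430 * 1.7140 / 100 = 17.8623 kg


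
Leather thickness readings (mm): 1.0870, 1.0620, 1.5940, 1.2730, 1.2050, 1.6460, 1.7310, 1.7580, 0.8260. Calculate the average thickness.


Formula: Average = sum / n
Substituting: Average = 12.1820 / 9
Result: 1.3536 mm


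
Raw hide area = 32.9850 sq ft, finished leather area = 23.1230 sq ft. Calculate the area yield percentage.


Formula: Yield = finished / raw * 100
Substituting: Yield = 23.1230 / 32.9850 * 100
Result: 70.1016 %


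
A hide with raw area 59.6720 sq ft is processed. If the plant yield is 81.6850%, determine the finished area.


Formula: finished = raw * yield / 100
Substituting: finished = 59.6720 * 81.6850 / 100
Result: 48.7431 sq ft


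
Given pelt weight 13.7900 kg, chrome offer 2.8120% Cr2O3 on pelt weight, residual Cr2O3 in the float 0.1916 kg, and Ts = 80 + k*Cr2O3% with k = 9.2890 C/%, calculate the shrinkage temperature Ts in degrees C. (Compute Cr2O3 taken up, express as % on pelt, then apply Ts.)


Offered = pelt * offer_pct / 100 = 13.7900 * 2.8120 / 100 = 0.3878 kg
Uptake = offered - residual = 0.3878 - 0.1916 = 0.1962 kg
Cr2O3% on pelt = uptake / pelt * 100 = 0.1962 / 13.7900 * 100 = 1.4226 %
Ts = 80 + k * Cr2O3% = 80 + 9.2890 * 1.4226 = 93.2144 C


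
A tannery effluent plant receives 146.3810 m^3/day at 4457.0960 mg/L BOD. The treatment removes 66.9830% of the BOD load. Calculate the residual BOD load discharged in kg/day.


Load_in = volume * conc / 1000 = 146.3810 * 4457.0960 / 1000 = 652.4342 kg/day
Removed = Load_in * eff / 100 = 652.4342 * 66.9830 / 100 = 437.0200 kg/day
Load_out = Load_in - Removed = 652.4342 - 437.0200 = 215.4142 kg/day


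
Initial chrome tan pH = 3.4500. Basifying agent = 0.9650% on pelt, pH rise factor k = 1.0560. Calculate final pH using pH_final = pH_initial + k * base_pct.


Formula: pH_final = pH_initial + k * base_pct
Substituting: pH_final = 3.4500 + 1.0560 * 0.9650
Result: 4.4690


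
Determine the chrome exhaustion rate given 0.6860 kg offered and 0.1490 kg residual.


Formula: Uptake = (offered - residual) / offered * 100
Substituting: Uptake = (0.6860 - 0.1490) / 0.6860 * 100
Result: 78.2799 %


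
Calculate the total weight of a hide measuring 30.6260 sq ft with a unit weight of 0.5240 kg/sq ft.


Formula: Weight = area * weight_per_sqft
Substituting: Weight = 30.6260 * 0.5240
Result: 16.0480 kg


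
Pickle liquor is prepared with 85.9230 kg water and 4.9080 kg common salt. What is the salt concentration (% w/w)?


Formula: Conc = salt / (water + salt) * 100
Substituting: Conc = 4.9080 / (85.9230 + 4.9080) * 100
Result: 5.4034 %


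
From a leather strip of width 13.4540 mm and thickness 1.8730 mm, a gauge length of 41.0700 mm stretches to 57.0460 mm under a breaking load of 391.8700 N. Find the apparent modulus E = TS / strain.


TS = F / (w * t) = 391.8700 / (13.4540 * 1.8730) = 15.5508 N/mm^2
strain = (Lf - L0) / L0 = (57.0460 - 41.0700) / 41.0700 = 0.3890
E = TS / strain = 15.5508 / 0.3890 = 39.9769 N/mm^2


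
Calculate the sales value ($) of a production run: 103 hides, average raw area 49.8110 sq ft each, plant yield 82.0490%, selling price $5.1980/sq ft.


Raw_total = N * avg_area = 103 * 49.8110 = 5130.5330 sq ft
Finished = Raw_total * yield / 100 = 5130.5330 * 82.0490 / 100 = 4209.5510 sq ft
Value = Finished * price = 4209.5510 * 5.1980 = 21881.2462 $


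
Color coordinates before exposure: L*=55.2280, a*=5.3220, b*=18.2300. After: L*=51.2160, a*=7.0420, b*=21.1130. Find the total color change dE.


dL = -4.0120, da = 1.7200, db = 2.8830
dE = sqrt((-4.0120)^2 + 1.7200^2 + 2.8830^2) = 5.2313


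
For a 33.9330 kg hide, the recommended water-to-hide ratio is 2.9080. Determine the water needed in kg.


Formula: Water = hide_weight * ratio
Substituting: Water = 33.9330 * 2.9080
Result: 98.6772 kg


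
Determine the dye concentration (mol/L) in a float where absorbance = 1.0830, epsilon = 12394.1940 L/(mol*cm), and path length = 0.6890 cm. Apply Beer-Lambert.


Formula: c = A / (epsilon * l)
Substituting: c = 1.0830 / (12394.1940 * 0.6890)
Result: 1.2682e-04 mol/L
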